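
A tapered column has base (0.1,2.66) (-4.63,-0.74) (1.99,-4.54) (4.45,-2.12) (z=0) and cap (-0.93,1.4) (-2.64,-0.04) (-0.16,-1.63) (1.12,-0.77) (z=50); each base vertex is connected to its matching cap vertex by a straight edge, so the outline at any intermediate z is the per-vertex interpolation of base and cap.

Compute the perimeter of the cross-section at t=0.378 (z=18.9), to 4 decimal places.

Perimeter at t=0.378: 18.1963

Cross-section at t=0.378: each vertex is (1-t)·p0[i] + t·p1[i].
  v1: (1-0.378)·(0.1,2.66) + 0.378·(-0.93,1.4) = (-0.2893,2.1837)
  v2: (1-0.378)·(-4.63,-0.74) + 0.378·(-2.64,-0.04) = (-3.8778,-0.4754)
  v3: (1-0.378)·(1.99,-4.54) + 0.378·(-0.16,-1.63) = (1.1773,-3.4400)
  v4: (1-0.378)·(4.45,-2.12) + 0.378·(1.12,-0.77) = (3.1913,-1.6097)
Perimeter = Σ |v_{i+1} − v_i|:
  edge 1→2: √(-3.5884² + -2.6591²) = 4.4663 (running 4.4663)
  edge 2→3: √(5.0551² + -2.9646²) = 5.8603 (running 10.3266)
  edge 3→4: √(2.0140² + 1.8303²) = 2.7214 (running 13.0480)
  edge 4→1: √(-3.4806² + 3.7934²) = 5.1483 (running 18.1963)
Perimeter = 18.1963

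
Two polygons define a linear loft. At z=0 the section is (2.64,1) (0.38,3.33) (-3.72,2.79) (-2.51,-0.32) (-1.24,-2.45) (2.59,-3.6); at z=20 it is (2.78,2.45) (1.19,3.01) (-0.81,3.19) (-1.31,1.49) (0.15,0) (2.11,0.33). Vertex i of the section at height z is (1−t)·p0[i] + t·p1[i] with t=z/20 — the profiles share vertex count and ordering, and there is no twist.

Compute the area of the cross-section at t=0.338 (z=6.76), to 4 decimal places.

Cross-section at t=0.338: each vertex is (1-t)·p0[i] + t·p1[i].
  v1: (1-0.338)·(2.64,1) + 0.338·(2.78,2.45) = (2.6873,1.4901)
  v2: (1-0.338)·(0.38,3.33) + 0.338·(1.19,3.01) = (0.6538,3.2218)
  v3: (1-0.338)·(-3.72,2.79) + 0.338·(-0.81,3.19) = (-2.7364,2.9252)
  v4: (1-0.338)·(-2.51,-0.32) + 0.338·(-1.31,1.49) = (-2.1044,0.2918)
  v5: (1-0.338)·(-1.24,-2.45) + 0.338·(0.15,0) = (-0.7702,-1.6219)
  v6: (1-0.338)·(2.59,-3.6) + 0.338·(2.11,0.33) = (2.4278,-2.2717)
Shoelace sum Σ(x_i·y_{i+1} − x_{i+1}·y_i):
  i=1: 2.6873·3.2218 − 0.6538·1.4901 = +7.6839 (running +7.6839)
  i=2: 0.6538·2.9252 − -2.7364·3.2218 = +10.7287 (running +18.4127)
  i=3: -2.7364·0.2918 − -2.1044·2.9252 = +5.3574 (running +23.7700)
  i=4: -2.1044·-1.6219 − -0.7702·0.2918 = +3.6378 (running +27.4079)
  i=5: -0.7702·-2.2717 − 2.4278·-1.6219 = +5.6872 (running +33.0950)
  i=6: 2.4278·1.4901 − 2.6873·-2.2717 = +9.7223 (running +42.8173)
Area = |Σ|/2 = |42.8173|/2 = 21.4087

Area at t=0.338: 21.4087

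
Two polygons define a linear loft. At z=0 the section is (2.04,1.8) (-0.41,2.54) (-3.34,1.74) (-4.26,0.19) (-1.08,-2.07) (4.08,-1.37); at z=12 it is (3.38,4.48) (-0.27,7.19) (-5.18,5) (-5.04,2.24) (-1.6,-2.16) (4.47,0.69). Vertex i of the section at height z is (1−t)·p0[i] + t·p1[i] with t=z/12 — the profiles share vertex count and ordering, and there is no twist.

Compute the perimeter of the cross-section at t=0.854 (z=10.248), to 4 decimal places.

Perimeter at t=0.854: 27.5216

Cross-section at t=0.854: each vertex is (1-t)·p0[i] + t·p1[i].
  v1: (1-0.854)·(2.04,1.8) + 0.854·(3.38,4.48) = (3.1844,4.0887)
  v2: (1-0.854)·(-0.41,2.54) + 0.854·(-0.27,7.19) = (-0.2904,6.5111)
  v3: (1-0.854)·(-3.34,1.74) + 0.854·(-5.18,5) = (-4.9114,4.5240)
  v4: (1-0.854)·(-4.26,0.19) + 0.854·(-5.04,2.24) = (-4.9261,1.9407)
  v5: (1-0.854)·(-1.08,-2.07) + 0.854·(-1.6,-2.16) = (-1.5241,-2.1469)
  v6: (1-0.854)·(4.08,-1.37) + 0.854·(4.47,0.69) = (4.4131,0.3892)
Perimeter = Σ |v_{i+1} − v_i|:
  edge 1→2: √(-3.4748² + 2.4224²) = 4.2358 (running 4.2358)
  edge 2→3: √(-4.6209² + -1.9871²) = 5.0300 (running 9.2659)
  edge 3→4: √(-0.0148² + -2.5833²) = 2.5834 (running 11.8492)
  edge 4→5: √(3.4020² + -4.0876²) = 5.3181 (running 17.1673)
  edge 5→6: √(5.9371² + 2.5361²) = 6.4561 (running 23.6234)
  edge 6→1: √(-1.2287² + 3.6995²) = 3.8982 (running 27.5216)
Perimeter = 27.5216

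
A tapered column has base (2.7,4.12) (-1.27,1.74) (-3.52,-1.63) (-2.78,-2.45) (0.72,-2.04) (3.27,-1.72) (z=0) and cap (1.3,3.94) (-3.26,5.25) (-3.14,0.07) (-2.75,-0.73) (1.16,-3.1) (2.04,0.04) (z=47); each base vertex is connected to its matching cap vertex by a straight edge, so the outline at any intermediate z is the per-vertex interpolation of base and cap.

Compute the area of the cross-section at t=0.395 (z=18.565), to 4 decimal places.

Cross-section at t=0.395: each vertex is (1-t)·p0[i] + t·p1[i].
  v1: (1-0.395)·(2.7,4.12) + 0.395·(1.3,3.94) = (2.1470,4.0489)
  v2: (1-0.395)·(-1.27,1.74) + 0.395·(-3.26,5.25) = (-2.0560,3.1265)
  v3: (1-0.395)·(-3.52,-1.63) + 0.395·(-3.14,0.07) = (-3.3699,-0.9585)
  v4: (1-0.395)·(-2.78,-2.45) + 0.395·(-2.75,-0.73) = (-2.7681,-1.7706)
  v5: (1-0.395)·(0.72,-2.04) + 0.395·(1.16,-3.1) = (0.8938,-2.4587)
  v6: (1-0.395)·(3.27,-1.72) + 0.395·(2.04,0.04) = (2.7842,-1.0248)
Shoelace sum Σ(x_i·y_{i+1} − x_{i+1}·y_i):
  i=1: 2.1470·3.1265 − -2.0560·4.0489 = +15.0372 (running +15.0372)
  i=2: -2.0560·-0.9585 − -3.3699·3.1265 = +12.5065 (running +27.5438)
  i=3: -3.3699·-1.7706 − -2.7681·-0.9585 = +3.3135 (running +30.8572)
  i=4: -2.7681·-2.4587 − 0.8938·-1.7706 = +8.3886 (running +39.2459)
  i=5: 0.8938·-1.0248 − 2.7842·-2.4587 = +5.9294 (running +45.1753)
  i=6: 2.7842·4.0489 − 2.1470·-1.0248 = +13.4730 (running +58.6483)
Area = |Σ|/2 = |58.6483|/2 = 29.3241

Area at t=0.395: 29.3241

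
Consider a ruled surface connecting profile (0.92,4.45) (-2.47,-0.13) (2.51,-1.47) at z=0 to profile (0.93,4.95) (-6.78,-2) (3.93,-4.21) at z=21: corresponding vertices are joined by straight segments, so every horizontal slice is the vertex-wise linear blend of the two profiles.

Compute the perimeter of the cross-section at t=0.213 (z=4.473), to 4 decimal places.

Cross-section at t=0.213: each vertex is (1-t)·p0[i] + t·p1[i].
  v1: (1-0.213)·(0.92,4.45) + 0.213·(0.93,4.95) = (0.9221,4.5565)
  v2: (1-0.213)·(-2.47,-0.13) + 0.213·(-6.78,-2) = (-3.3880,-0.5283)
  v3: (1-0.213)·(2.51,-1.47) + 0.213·(3.93,-4.21) = (2.8125,-2.0536)
Perimeter = Σ |v_{i+1} − v_i|:
  edge 1→2: √(-4.3102² + -5.0848²) = 6.6658 (running 6.6658)
  edge 2→3: √(6.2005² + -1.5253²) = 6.3853 (running 13.0511)
  edge 3→1: √(-1.8903² + 6.6101²) = 6.8751 (running 19.9262)
Perimeter = 19.9262

Perimeter at t=0.213: 19.9262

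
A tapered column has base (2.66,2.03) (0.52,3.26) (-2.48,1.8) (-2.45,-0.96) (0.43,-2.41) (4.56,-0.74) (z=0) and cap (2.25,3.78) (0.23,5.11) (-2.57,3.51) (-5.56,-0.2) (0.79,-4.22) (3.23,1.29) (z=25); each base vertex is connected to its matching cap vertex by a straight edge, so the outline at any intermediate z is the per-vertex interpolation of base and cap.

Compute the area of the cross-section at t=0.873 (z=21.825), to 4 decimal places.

Area at t=0.873: 43.1339

Cross-section at t=0.873: each vertex is (1-t)·p0[i] + t·p1[i].
  v1: (1-0.873)·(2.66,2.03) + 0.873·(2.25,3.78) = (2.3021,3.5577)
  v2: (1-0.873)·(0.52,3.26) + 0.873·(0.23,5.11) = (0.2668,4.8750)
  v3: (1-0.873)·(-2.48,1.8) + 0.873·(-2.57,3.51) = (-2.5586,3.2928)
  v4: (1-0.873)·(-2.45,-0.96) + 0.873·(-5.56,-0.2) = (-5.1650,-0.2965)
  v5: (1-0.873)·(0.43,-2.41) + 0.873·(0.79,-4.22) = (0.7443,-3.9901)
  v6: (1-0.873)·(4.56,-0.74) + 0.873·(3.23,1.29) = (3.3989,1.0322)
Shoelace sum Σ(x_i·y_{i+1} − x_{i+1}·y_i):
  i=1: 2.3021·4.8750 − 0.2668·3.5577 = +10.2734 (running +10.2734)
  i=2: 0.2668·3.2928 − -2.5586·4.8750 = +13.3518 (running +23.6252)
  i=3: -2.5586·-0.2965 − -5.1650·3.2928 = +17.7662 (running +41.3914)
  i=4: -5.1650·-3.9901 − 0.7443·-0.2965 = +20.8298 (running +62.2212)
  i=5: 0.7443·1.0322 − 3.3989·-3.9901 = +14.3303 (running +76.5516)
  i=6: 3.3989·3.5577 − 2.3021·1.0322 = +9.7163 (running +86.2679)
Area = |Σ|/2 = |86.2679|/2 = 43.1339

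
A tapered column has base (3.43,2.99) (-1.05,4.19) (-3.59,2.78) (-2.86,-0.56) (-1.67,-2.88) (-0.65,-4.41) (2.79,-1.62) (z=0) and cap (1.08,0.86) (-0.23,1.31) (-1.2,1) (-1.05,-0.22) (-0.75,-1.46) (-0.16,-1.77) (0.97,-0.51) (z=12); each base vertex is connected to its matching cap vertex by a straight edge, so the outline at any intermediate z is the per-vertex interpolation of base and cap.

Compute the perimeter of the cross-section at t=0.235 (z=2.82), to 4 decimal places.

Cross-section at t=0.235: each vertex is (1-t)·p0[i] + t·p1[i].
  v1: (1-0.235)·(3.43,2.99) + 0.235·(1.08,0.86) = (2.8778,2.4895)
  v2: (1-0.235)·(-1.05,4.19) + 0.235·(-0.23,1.31) = (-0.8573,3.5132)
  v3: (1-0.235)·(-3.59,2.78) + 0.235·(-1.2,1) = (-3.0284,2.3617)
  v4: (1-0.235)·(-2.86,-0.56) + 0.235·(-1.05,-0.22) = (-2.4346,-0.4801)
  v5: (1-0.235)·(-1.67,-2.88) + 0.235·(-0.75,-1.46) = (-1.4538,-2.5463)
  v6: (1-0.235)·(-0.65,-4.41) + 0.235·(-0.16,-1.77) = (-0.5349,-3.7896)
  v7: (1-0.235)·(2.79,-1.62) + 0.235·(0.97,-0.51) = (2.3623,-1.3592)
Perimeter = Σ |v_{i+1} − v_i|:
  edge 1→2: √(-3.7351² + 1.0238²) = 3.8728 (running 3.8728)
  edge 2→3: √(-2.1711² + -1.1515²) = 2.4575 (running 6.3303)
  edge 3→4: √(0.5937² + -2.8418²) = 2.9032 (running 9.2335)
  edge 4→5: √(0.9808² + -2.0662²) = 2.2872 (running 11.5207)
  edge 5→6: √(0.9189² + -1.2433²) = 1.5460 (running 13.0667)
  edge 6→7: √(2.8971² + 2.4304²) = 3.7816 (running 16.8483)
  edge 7→1: √(0.5155² + 3.8486²) = 3.8830 (running 20.7313)
Perimeter = 20.7313

Perimeter at t=0.235: 20.7313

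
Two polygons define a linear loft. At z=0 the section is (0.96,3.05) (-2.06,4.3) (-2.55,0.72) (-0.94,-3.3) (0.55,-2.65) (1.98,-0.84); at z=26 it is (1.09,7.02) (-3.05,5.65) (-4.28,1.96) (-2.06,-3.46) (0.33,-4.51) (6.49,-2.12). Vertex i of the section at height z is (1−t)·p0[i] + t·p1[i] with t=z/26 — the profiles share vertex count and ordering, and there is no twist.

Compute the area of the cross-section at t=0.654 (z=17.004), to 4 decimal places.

Cross-section at t=0.654: each vertex is (1-t)·p0[i] + t·p1[i].
  v1: (1-0.654)·(0.96,3.05) + 0.654·(1.09,7.02) = (1.0450,5.6464)
  v2: (1-0.654)·(-2.06,4.3) + 0.654·(-3.05,5.65) = (-2.7075,5.1829)
  v3: (1-0.654)·(-2.55,0.72) + 0.654·(-4.28,1.96) = (-3.6814,1.5310)
  v4: (1-0.654)·(-0.94,-3.3) + 0.654·(-2.06,-3.46) = (-1.6725,-3.4046)
  v5: (1-0.654)·(0.55,-2.65) + 0.654·(0.33,-4.51) = (0.4061,-3.8664)
  v6: (1-0.654)·(1.98,-0.84) + 0.654·(6.49,-2.12) = (4.9295,-1.6771)
Shoelace sum Σ(x_i·y_{i+1} − x_{i+1}·y_i):
  i=1: 1.0450·5.1829 − -2.7075·5.6464 = +20.7036 (running +20.7036)
  i=2: -2.7075·1.5310 − -3.6814·5.1829 = +14.9354 (running +35.6390)
  i=3: -3.6814·-3.4046 − -1.6725·1.5310 = +15.0944 (running +50.7334)
  i=4: -1.6725·-3.8664 − 0.4061·-3.4046 = +7.8492 (running +58.5826)
  i=5: 0.4061·-1.6771 − 4.9295·-3.8664 = +18.3787 (running +76.9613)
  i=6: 4.9295·5.6464 − 1.0450·-1.6771 = +29.5867 (running +106.5480)
Area = |Σ|/2 = |106.5480|/2 = 53.2740

Area at t=0.654: 53.2740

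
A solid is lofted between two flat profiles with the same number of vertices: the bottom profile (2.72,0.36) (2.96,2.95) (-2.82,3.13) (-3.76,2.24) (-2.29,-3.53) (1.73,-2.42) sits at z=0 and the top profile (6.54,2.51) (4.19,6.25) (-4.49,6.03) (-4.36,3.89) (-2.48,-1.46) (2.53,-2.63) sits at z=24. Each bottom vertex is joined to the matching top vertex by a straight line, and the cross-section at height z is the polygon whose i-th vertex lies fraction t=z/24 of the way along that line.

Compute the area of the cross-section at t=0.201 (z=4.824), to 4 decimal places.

Area at t=0.201: 39.7213

Cross-section at t=0.201: each vertex is (1-t)·p0[i] + t·p1[i].
  v1: (1-0.201)·(2.72,0.36) + 0.201·(6.54,2.51) = (3.4878,0.7921)
  v2: (1-0.201)·(2.96,2.95) + 0.201·(4.19,6.25) = (3.2072,3.6133)
  v3: (1-0.201)·(-2.82,3.13) + 0.201·(-4.49,6.03) = (-3.1557,3.7129)
  v4: (1-0.201)·(-3.76,2.24) + 0.201·(-4.36,3.89) = (-3.8806,2.5716)
  v5: (1-0.201)·(-2.29,-3.53) + 0.201·(-2.48,-1.46) = (-2.3282,-3.1139)
  v6: (1-0.201)·(1.73,-2.42) + 0.201·(2.53,-2.63) = (1.8908,-2.4622)
Shoelace sum Σ(x_i·y_{i+1} − x_{i+1}·y_i):
  i=1: 3.4878·3.6133 − 3.2072·0.7921 = +10.0619 (running +10.0619)
  i=2: 3.2072·3.7129 − -3.1557·3.6133 = +23.3105 (running +33.3724)
  i=3: -3.1557·2.5716 − -3.8806·3.7129 = +6.2930 (running +39.6654)
  i=4: -3.8806·-3.1139 − -2.3282·2.5716 = +18.0712 (running +57.7366)
  i=5: -2.3282·-2.4622 − 1.8908·-3.1139 = +11.6203 (running +69.3570)
  i=6: 1.8908·0.7921 − 3.4878·-2.4622 = +10.0855 (running +79.4425)
Area = |Σ|/2 = |79.4425|/2 = 39.7213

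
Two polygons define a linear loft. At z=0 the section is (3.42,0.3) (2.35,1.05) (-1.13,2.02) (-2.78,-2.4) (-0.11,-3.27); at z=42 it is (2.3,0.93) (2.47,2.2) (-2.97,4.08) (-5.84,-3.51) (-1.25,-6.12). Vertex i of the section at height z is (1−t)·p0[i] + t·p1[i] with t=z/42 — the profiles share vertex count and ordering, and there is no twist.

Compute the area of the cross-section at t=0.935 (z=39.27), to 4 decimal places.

Cross-section at t=0.935: each vertex is (1-t)·p0[i] + t·p1[i].
  v1: (1-0.935)·(3.42,0.3) + 0.935·(2.3,0.93) = (2.3728,0.8891)
  v2: (1-0.935)·(2.35,1.05) + 0.935·(2.47,2.2) = (2.4622,2.1253)
  v3: (1-0.935)·(-1.13,2.02) + 0.935·(-2.97,4.08) = (-2.8504,3.9461)
  v4: (1-0.935)·(-2.78,-2.4) + 0.935·(-5.84,-3.51) = (-5.6411,-3.4378)
  v5: (1-0.935)·(-0.11,-3.27) + 0.935·(-1.25,-6.12) = (-1.1759,-5.9348)
Shoelace sum Σ(x_i·y_{i+1} − x_{i+1}·y_i):
  i=1: 2.3728·2.1253 − 2.4622·0.8891 = +2.8538 (running +2.8538)
  i=2: 2.4622·3.9461 − -2.8504·2.1253 = +15.7739 (running +18.6277)
  i=3: -2.8504·-3.4378 − -5.6411·3.9461 = +32.0596 (running +50.6873)
  i=4: -5.6411·-5.9348 − -1.1759·-3.4378 = +29.4360 (running +80.1232)
  i=5: -1.1759·0.8891 − 2.3728·-5.9348 = +13.0365 (running +93.1598)
Area = |Σ|/2 = |93.1598|/2 = 46.5799

Area at t=0.935: 46.5799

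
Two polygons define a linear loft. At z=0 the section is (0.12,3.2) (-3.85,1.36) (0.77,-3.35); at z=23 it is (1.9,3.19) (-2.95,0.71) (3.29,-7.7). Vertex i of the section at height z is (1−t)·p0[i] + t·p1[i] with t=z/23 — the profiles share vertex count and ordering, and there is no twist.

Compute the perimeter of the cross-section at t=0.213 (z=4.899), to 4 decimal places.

Cross-section at t=0.213: each vertex is (1-t)·p0[i] + t·p1[i].
  v1: (1-0.213)·(0.12,3.2) + 0.213·(1.9,3.19) = (0.4991,3.1979)
  v2: (1-0.213)·(-3.85,1.36) + 0.213·(-2.95,0.71) = (-3.6583,1.2216)
  v3: (1-0.213)·(0.77,-3.35) + 0.213·(3.29,-7.7) = (1.3068,-4.2766)
Perimeter = Σ |v_{i+1} − v_i|:
  edge 1→2: √(-4.1574² + -1.9763²) = 4.6033 (running 4.6033)
  edge 2→3: √(4.9651² + -5.4981²) = 7.4082 (running 12.0114)
  edge 3→1: √(-0.8076² + 7.4744²) = 7.5179 (running 19.5294)
Perimeter = 19.5294

Perimeter at t=0.213: 19.5294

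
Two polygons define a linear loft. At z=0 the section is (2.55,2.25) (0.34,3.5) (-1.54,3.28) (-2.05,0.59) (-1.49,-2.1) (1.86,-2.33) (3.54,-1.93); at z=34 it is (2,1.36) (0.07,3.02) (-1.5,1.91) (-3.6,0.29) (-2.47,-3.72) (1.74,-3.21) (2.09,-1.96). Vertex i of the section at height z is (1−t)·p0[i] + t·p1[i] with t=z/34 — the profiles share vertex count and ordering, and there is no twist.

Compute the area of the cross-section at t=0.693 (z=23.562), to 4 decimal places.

Area at t=0.693: 26.9137

Cross-section at t=0.693: each vertex is (1-t)·p0[i] + t·p1[i].
  v1: (1-0.693)·(2.55,2.25) + 0.693·(2,1.36) = (2.1688,1.6332)
  v2: (1-0.693)·(0.34,3.5) + 0.693·(0.07,3.02) = (0.1529,3.1674)
  v3: (1-0.693)·(-1.54,3.28) + 0.693·(-1.5,1.91) = (-1.5123,2.3306)
  v4: (1-0.693)·(-2.05,0.59) + 0.693·(-3.6,0.29) = (-3.1241,0.3821)
  v5: (1-0.693)·(-1.49,-2.1) + 0.693·(-2.47,-3.72) = (-2.1691,-3.2227)
  v6: (1-0.693)·(1.86,-2.33) + 0.693·(1.74,-3.21) = (1.7768,-2.9398)
  v7: (1-0.693)·(3.54,-1.93) + 0.693·(2.09,-1.96) = (2.5351,-1.9508)
Shoelace sum Σ(x_i·y_{i+1} − x_{i+1}·y_i):
  i=1: 2.1688·3.1674 − 0.1529·1.6332 = +6.6198 (running +6.6198)
  i=2: 0.1529·2.3306 − -1.5123·3.1674 = +5.1463 (running +11.7661)
  i=3: -1.5123·0.3821 − -3.1241·2.3306 = +6.7033 (running +18.4694)
  i=4: -3.1241·-3.2227 − -2.1691·0.3821 = +10.8969 (running +29.3663)
  i=5: -2.1691·-2.9398 − 1.7768·-3.2227 = +12.1031 (running +41.4693)
  i=6: 1.7768·-1.9508 − 2.5351·-2.9398 = +3.9867 (running +45.4560)
  i=7: 2.5351·1.6332 − 2.1688·-1.9508 = +8.3715 (running +53.8275)
Area = |Σ|/2 = |53.8275|/2 = 26.9137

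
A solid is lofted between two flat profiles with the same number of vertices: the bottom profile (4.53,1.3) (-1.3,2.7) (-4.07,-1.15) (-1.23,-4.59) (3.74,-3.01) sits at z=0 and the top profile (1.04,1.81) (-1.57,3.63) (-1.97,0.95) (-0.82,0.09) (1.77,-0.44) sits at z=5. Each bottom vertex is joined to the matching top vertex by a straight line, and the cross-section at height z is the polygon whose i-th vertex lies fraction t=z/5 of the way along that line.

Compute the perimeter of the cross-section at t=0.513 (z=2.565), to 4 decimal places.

Perimeter at t=0.513: 18.0105

Cross-section at t=0.513: each vertex is (1-t)·p0[i] + t·p1[i].
  v1: (1-0.513)·(4.53,1.3) + 0.513·(1.04,1.81) = (2.7396,1.5616)
  v2: (1-0.513)·(-1.3,2.7) + 0.513·(-1.57,3.63) = (-1.4385,3.1771)
  v3: (1-0.513)·(-4.07,-1.15) + 0.513·(-1.97,0.95) = (-2.9927,-0.0727)
  v4: (1-0.513)·(-1.23,-4.59) + 0.513·(-0.82,0.09) = (-1.0197,-2.1892)
  v5: (1-0.513)·(3.74,-3.01) + 0.513·(1.77,-0.44) = (2.7294,-1.6916)
Perimeter = Σ |v_{i+1} − v_i|:
  edge 1→2: √(-4.1781² + 1.6155²) = 4.4796 (running 4.4796)
  edge 2→3: √(-1.5542² + -3.2498²) = 3.6023 (running 8.0819)
  edge 3→4: √(1.9730² + -2.1165²) = 2.8935 (running 10.9754)
  edge 4→5: √(3.7491² + 0.4976²) = 3.7819 (running 14.7573)
  edge 5→1: √(0.0102² + 3.2532²) = 3.2532 (running 18.0105)
Perimeter = 18.0105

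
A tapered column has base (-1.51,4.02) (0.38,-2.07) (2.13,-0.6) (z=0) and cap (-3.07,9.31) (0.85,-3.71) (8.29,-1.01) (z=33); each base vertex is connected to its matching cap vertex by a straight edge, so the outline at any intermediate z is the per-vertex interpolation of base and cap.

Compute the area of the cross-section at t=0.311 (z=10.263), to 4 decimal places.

Cross-section at t=0.311: each vertex is (1-t)·p0[i] + t·p1[i].
  v1: (1-0.311)·(-1.51,4.02) + 0.311·(-3.07,9.31) = (-1.9952,5.6652)
  v2: (1-0.311)·(0.38,-2.07) + 0.311·(0.85,-3.71) = (0.5262,-2.5800)
  v3: (1-0.311)·(2.13,-0.6) + 0.311·(8.29,-1.01) = (4.0458,-0.7275)
Shoelace sum Σ(x_i·y_{i+1} − x_{i+1}·y_i):
  i=1: -1.9952·-2.5800 − 0.5262·5.6652 = +2.1667 (running +2.1667)
  i=2: 0.5262·-0.7275 − 4.0458·-2.5800 = +10.0554 (running +12.2222)
  i=3: 4.0458·5.6652 − -1.9952·-0.7275 = +21.4685 (running +33.6907)
Area = |Σ|/2 = |33.6907|/2 = 16.8453

Area at t=0.311: 16.8453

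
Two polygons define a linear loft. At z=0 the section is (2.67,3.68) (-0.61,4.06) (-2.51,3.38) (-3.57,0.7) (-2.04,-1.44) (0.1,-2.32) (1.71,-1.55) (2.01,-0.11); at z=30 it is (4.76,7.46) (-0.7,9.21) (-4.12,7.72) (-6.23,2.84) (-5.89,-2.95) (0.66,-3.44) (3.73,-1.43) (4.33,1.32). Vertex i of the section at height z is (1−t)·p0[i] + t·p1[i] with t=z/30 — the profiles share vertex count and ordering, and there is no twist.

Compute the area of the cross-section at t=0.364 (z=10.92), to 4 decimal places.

Cross-section at t=0.364: each vertex is (1-t)·p0[i] + t·p1[i].
  v1: (1-0.364)·(2.67,3.68) + 0.364·(4.76,7.46) = (3.4308,5.0559)
  v2: (1-0.364)·(-0.61,4.06) + 0.364·(-0.7,9.21) = (-0.6428,5.9346)
  v3: (1-0.364)·(-2.51,3.38) + 0.364·(-4.12,7.72) = (-3.0960,4.9598)
  v4: (1-0.364)·(-3.57,0.7) + 0.364·(-6.23,2.84) = (-4.5382,1.4790)
  v5: (1-0.364)·(-2.04,-1.44) + 0.364·(-5.89,-2.95) = (-3.4414,-1.9896)
  v6: (1-0.364)·(0.1,-2.32) + 0.364·(0.66,-3.44) = (0.3038,-2.7277)
  v7: (1-0.364)·(1.71,-1.55) + 0.364·(3.73,-1.43) = (2.4453,-1.5063)
  v8: (1-0.364)·(2.01,-0.11) + 0.364·(4.33,1.32) = (2.8545,0.4105)
Shoelace sum Σ(x_i·y_{i+1} − x_{i+1}·y_i):
  i=1: 3.4308·5.9346 − -0.6428·5.0559 = +23.6099 (running +23.6099)
  i=2: -0.6428·4.9598 − -3.0960·5.9346 = +15.1858 (running +38.7958)
  i=3: -3.0960·1.4790 − -4.5382·4.9598 = +17.9297 (running +56.7254)
  i=4: -4.5382·-1.9896 − -3.4414·1.4790 = +14.1192 (running +70.8446)
  i=5: -3.4414·-2.7277 − 0.3038·-1.9896 = +9.9916 (running +80.8361)
  i=6: 0.3038·-1.5063 − 2.4453·-2.7277 = +6.2123 (running +87.0484)
  i=7: 2.4453·0.4105 − 2.8545·-1.5063 = +5.3036 (running +92.3520)
  i=8: 2.8545·5.0559 − 3.4308·0.4105 = +13.0236 (running +105.3756)
Area = |Σ|/2 = |105.3756|/2 = 52.6878

Area at t=0.364: 52.6878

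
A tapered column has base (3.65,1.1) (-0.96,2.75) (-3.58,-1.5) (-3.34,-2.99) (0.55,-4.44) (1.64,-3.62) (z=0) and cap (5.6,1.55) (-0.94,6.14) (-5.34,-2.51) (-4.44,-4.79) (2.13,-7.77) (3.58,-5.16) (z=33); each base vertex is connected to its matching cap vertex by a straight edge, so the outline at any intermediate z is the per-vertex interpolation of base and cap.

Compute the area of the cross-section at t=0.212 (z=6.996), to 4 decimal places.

Area at t=0.212: 42.3569

Cross-section at t=0.212: each vertex is (1-t)·p0[i] + t·p1[i].
  v1: (1-0.212)·(3.65,1.1) + 0.212·(5.6,1.55) = (4.0634,1.1954)
  v2: (1-0.212)·(-0.96,2.75) + 0.212·(-0.94,6.14) = (-0.9558,3.4687)
  v3: (1-0.212)·(-3.58,-1.5) + 0.212·(-5.34,-2.51) = (-3.9531,-1.7141)
  v4: (1-0.212)·(-3.34,-2.99) + 0.212·(-4.44,-4.79) = (-3.5732,-3.3716)
  v5: (1-0.212)·(0.55,-4.44) + 0.212·(2.13,-7.77) = (0.8850,-5.1460)
  v6: (1-0.212)·(1.64,-3.62) + 0.212·(3.58,-5.16) = (2.0513,-3.9465)
Shoelace sum Σ(x_i·y_{i+1} − x_{i+1}·y_i):
  i=1: 4.0634·3.4687 − -0.9558·1.1954 = +15.2371 (running +15.2371)
  i=2: -0.9558·-1.7141 − -3.9531·3.4687 = +15.3504 (running +30.5875)
  i=3: -3.9531·-3.3716 − -3.5732·-1.7141 = +7.2034 (running +37.7910)
  i=4: -3.5732·-5.1460 − 0.8850·-3.3716 = +21.3713 (running +59.1623)
  i=5: 0.8850·-3.9465 − 2.0513·-5.1460 = +7.0633 (running +66.2256)
  i=6: 2.0513·1.1954 − 4.0634·-3.9465 = +18.4882 (running +84.7138)
Area = |Σ|/2 = |84.7138|/2 = 42.3569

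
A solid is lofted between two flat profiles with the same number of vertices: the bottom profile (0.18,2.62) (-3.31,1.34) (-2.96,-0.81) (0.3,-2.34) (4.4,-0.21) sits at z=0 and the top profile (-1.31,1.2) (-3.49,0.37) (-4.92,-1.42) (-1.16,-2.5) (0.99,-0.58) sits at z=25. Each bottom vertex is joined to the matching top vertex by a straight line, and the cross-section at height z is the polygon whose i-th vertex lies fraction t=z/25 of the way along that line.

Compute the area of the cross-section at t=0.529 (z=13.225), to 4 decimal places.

Area at t=0.529: 16.6349

Cross-section at t=0.529: each vertex is (1-t)·p0[i] + t·p1[i].
  v1: (1-0.529)·(0.18,2.62) + 0.529·(-1.31,1.2) = (-0.6082,1.8688)
  v2: (1-0.529)·(-3.31,1.34) + 0.529·(-3.49,0.37) = (-3.4052,0.8269)
  v3: (1-0.529)·(-2.96,-0.81) + 0.529·(-4.92,-1.42) = (-3.9968,-1.1327)
  v4: (1-0.529)·(0.3,-2.34) + 0.529·(-1.16,-2.5) = (-0.4723,-2.4246)
  v5: (1-0.529)·(4.4,-0.21) + 0.529·(0.99,-0.58) = (2.5961,-0.4057)
Shoelace sum Σ(x_i·y_{i+1} − x_{i+1}·y_i):
  i=1: -0.6082·0.8269 − -3.4052·1.8688 = +5.8608 (running +5.8608)
  i=2: -3.4052·-1.1327 − -3.9968·0.8269 = +7.1619 (running +13.0228)
  i=3: -3.9968·-2.4246 − -0.4723·-1.1327 = +9.1559 (running +22.1786)
  i=4: -0.4723·-0.4057 − 2.5961·-2.4246 = +6.4863 (running +28.6649)
  i=5: 2.5961·1.8688 − -0.6082·-0.4057 = +4.6049 (running +33.2698)
Area = |Σ|/2 = |33.2698|/2 = 16.6349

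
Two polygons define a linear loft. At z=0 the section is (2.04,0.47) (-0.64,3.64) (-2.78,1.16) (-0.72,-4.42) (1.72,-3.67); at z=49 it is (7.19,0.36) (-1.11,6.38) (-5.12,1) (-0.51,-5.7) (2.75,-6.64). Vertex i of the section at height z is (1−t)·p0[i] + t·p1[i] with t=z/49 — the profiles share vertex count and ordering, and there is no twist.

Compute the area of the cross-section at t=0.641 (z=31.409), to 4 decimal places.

Area at t=0.641: 60.4025

Cross-section at t=0.641: each vertex is (1-t)·p0[i] + t·p1[i].
  v1: (1-0.641)·(2.04,0.47) + 0.641·(7.19,0.36) = (5.3411,0.3995)
  v2: (1-0.641)·(-0.64,3.64) + 0.641·(-1.11,6.38) = (-0.9413,5.3963)
  v3: (1-0.641)·(-2.78,1.16) + 0.641·(-5.12,1) = (-4.2799,1.0574)
  v4: (1-0.641)·(-0.72,-4.42) + 0.641·(-0.51,-5.7) = (-0.5854,-5.2405)
  v5: (1-0.641)·(1.72,-3.67) + 0.641·(2.75,-6.64) = (2.3802,-5.5738)
Shoelace sum Σ(x_i·y_{i+1} − x_{i+1}·y_i):
  i=1: 5.3411·5.3963 − -0.9413·0.3995 = +29.1987 (running +29.1987)
  i=2: -0.9413·1.0574 − -4.2799·5.3963 = +22.1007 (running +51.2994)
  i=3: -4.2799·-5.2405 − -0.5854·1.0574 = +23.0480 (running +74.3473)
  i=4: -0.5854·-5.5738 − 2.3802·-5.2405 = +15.7364 (running +90.0837)
  i=5: 2.3802·0.3995 − 5.3411·-5.5738 = +30.7212 (running +120.8049)
Area = |Σ|/2 = |120.8049|/2 = 60.4025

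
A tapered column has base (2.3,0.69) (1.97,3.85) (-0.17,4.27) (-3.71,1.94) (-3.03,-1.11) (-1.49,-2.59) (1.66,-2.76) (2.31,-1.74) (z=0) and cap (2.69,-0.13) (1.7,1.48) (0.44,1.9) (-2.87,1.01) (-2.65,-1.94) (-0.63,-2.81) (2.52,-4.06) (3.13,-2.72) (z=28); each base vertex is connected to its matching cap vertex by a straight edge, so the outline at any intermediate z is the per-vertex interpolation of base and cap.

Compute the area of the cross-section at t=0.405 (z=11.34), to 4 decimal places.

Area at t=0.405: 29.3977

Cross-section at t=0.405: each vertex is (1-t)·p0[i] + t·p1[i].
  v1: (1-0.405)·(2.3,0.69) + 0.405·(2.69,-0.13) = (2.4579,0.3579)
  v2: (1-0.405)·(1.97,3.85) + 0.405·(1.7,1.48) = (1.8607,2.8902)
  v3: (1-0.405)·(-0.17,4.27) + 0.405·(0.44,1.9) = (0.0771,3.3101)
  v4: (1-0.405)·(-3.71,1.94) + 0.405·(-2.87,1.01) = (-3.3698,1.5633)
  v5: (1-0.405)·(-3.03,-1.11) + 0.405·(-2.65,-1.94) = (-2.8761,-1.4462)
  v6: (1-0.405)·(-1.49,-2.59) + 0.405·(-0.63,-2.81) = (-1.1417,-2.6791)
  v7: (1-0.405)·(1.66,-2.76) + 0.405·(2.52,-4.06) = (2.0083,-3.2865)
  v8: (1-0.405)·(2.31,-1.74) + 0.405·(3.13,-2.72) = (2.6421,-2.1369)
Shoelace sum Σ(x_i·y_{i+1} − x_{i+1}·y_i):
  i=1: 2.4579·2.8902 − 1.8607·0.3579 = +6.4379 (running +6.4379)
  i=2: 1.8607·3.3101 − 0.0771·2.8902 = +5.9363 (running +12.3743)
  i=3: 0.0771·1.5633 − -3.3698·3.3101 = +11.2750 (running +23.6493)
  i=4: -3.3698·-1.4462 − -2.8761·1.5633 = +9.3696 (running +33.0188)
  i=5: -2.8761·-2.6791 − -1.1417·-1.4462 = +6.0543 (running +39.0731)
  i=6: -1.1417·-3.2865 − 2.0083·-2.6791 = +9.1326 (running +48.2058)
  i=7: 2.0083·-2.1369 − 2.6421·-3.2865 = +4.3917 (running +52.5975)
  i=8: 2.6421·0.3579 − 2.4579·-2.1369 = +6.1980 (running +58.7955)
Area = |Σ|/2 = |58.7955|/2 = 29.3977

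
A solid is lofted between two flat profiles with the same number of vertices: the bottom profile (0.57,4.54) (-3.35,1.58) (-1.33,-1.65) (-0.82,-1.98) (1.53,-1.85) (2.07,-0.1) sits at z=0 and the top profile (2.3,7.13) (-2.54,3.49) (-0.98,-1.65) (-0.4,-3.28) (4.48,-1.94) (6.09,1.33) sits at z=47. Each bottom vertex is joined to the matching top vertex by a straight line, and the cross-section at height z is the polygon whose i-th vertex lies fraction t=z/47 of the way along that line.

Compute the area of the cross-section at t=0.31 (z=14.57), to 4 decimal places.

Area at t=0.31: 30.0124

Cross-section at t=0.31: each vertex is (1-t)·p0[i] + t·p1[i].
  v1: (1-0.31)·(0.57,4.54) + 0.31·(2.3,7.13) = (1.1063,5.3429)
  v2: (1-0.31)·(-3.35,1.58) + 0.31·(-2.54,3.49) = (-3.0989,2.1721)
  v3: (1-0.31)·(-1.33,-1.65) + 0.31·(-0.98,-1.65) = (-1.2215,-1.6500)
  v4: (1-0.31)·(-0.82,-1.98) + 0.31·(-0.4,-3.28) = (-0.6898,-2.3830)
  v5: (1-0.31)·(1.53,-1.85) + 0.31·(4.48,-1.94) = (2.4445,-1.8779)
  v6: (1-0.31)·(2.07,-0.1) + 0.31·(6.09,1.33) = (3.3162,0.3433)
Shoelace sum Σ(x_i·y_{i+1} − x_{i+1}·y_i):
  i=1: 1.1063·2.1721 − -3.0989·5.3429 = +18.9601 (running +18.9601)
  i=2: -3.0989·-1.6500 − -1.2215·2.1721 = +7.7664 (running +26.7265)
  i=3: -1.2215·-2.3830 − -0.6898·-1.6500 = +1.7727 (running +28.4992)
  i=4: -0.6898·-1.8779 − 2.4445·-2.3830 = +7.1206 (running +35.6198)
  i=5: 2.4445·0.3433 − 3.3162·-1.8779 = +7.0667 (running +42.6865)
  i=6: 3.3162·5.3429 − 1.1063·0.3433 = +17.3383 (running +60.0248)
Area = |Σ|/2 = |60.0248|/2 = 30.0124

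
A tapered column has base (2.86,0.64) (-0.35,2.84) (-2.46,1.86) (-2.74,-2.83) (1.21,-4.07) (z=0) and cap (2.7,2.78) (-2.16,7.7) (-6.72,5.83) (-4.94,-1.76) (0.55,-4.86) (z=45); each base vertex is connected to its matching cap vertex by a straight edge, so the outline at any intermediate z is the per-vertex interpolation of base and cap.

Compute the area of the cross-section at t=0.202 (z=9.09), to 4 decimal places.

Cross-section at t=0.202: each vertex is (1-t)·p0[i] + t·p1[i].
  v1: (1-0.202)·(2.86,0.64) + 0.202·(2.7,2.78) = (2.8277,1.0723)
  v2: (1-0.202)·(-0.35,2.84) + 0.202·(-2.16,7.7) = (-0.7156,3.8217)
  v3: (1-0.202)·(-2.46,1.86) + 0.202·(-6.72,5.83) = (-3.3205,2.6619)
  v4: (1-0.202)·(-2.74,-2.83) + 0.202·(-4.94,-1.76) = (-3.1844,-2.6139)
  v5: (1-0.202)·(1.21,-4.07) + 0.202·(0.55,-4.86) = (1.0767,-4.2296)
Shoelace sum Σ(x_i·y_{i+1} − x_{i+1}·y_i):
  i=1: 2.8277·3.8217 − -0.7156·1.0723 = +11.5739 (running +11.5739)
  i=2: -0.7156·2.6619 − -3.3205·3.8217 = +10.7852 (running +22.3591)
  i=3: -3.3205·-2.6139 − -3.1844·2.6619 = +17.1561 (running +39.5152)
  i=4: -3.1844·-4.2296 − 1.0767·-2.6139 = +16.2830 (running +55.7981)
  i=5: 1.0767·1.0723 − 2.8277·-4.2296 = +13.1144 (running +68.9125)
Area = |Σ|/2 = |68.9125|/2 = 34.4563

Area at t=0.202: 34.4563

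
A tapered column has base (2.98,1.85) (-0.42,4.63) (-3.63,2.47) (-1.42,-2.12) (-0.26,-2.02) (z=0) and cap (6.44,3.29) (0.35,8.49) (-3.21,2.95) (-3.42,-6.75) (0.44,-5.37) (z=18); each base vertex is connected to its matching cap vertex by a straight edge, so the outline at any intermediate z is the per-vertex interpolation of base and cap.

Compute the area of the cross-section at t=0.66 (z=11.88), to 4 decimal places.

Area at t=0.66: 61.1538

Cross-section at t=0.66: each vertex is (1-t)·p0[i] + t·p1[i].
  v1: (1-0.66)·(2.98,1.85) + 0.66·(6.44,3.29) = (5.2636,2.8004)
  v2: (1-0.66)·(-0.42,4.63) + 0.66·(0.35,8.49) = (0.0882,7.1776)
  v3: (1-0.66)·(-3.63,2.47) + 0.66·(-3.21,2.95) = (-3.3528,2.7868)
  v4: (1-0.66)·(-1.42,-2.12) + 0.66·(-3.42,-6.75) = (-2.7400,-5.1758)
  v5: (1-0.66)·(-0.26,-2.02) + 0.66·(0.44,-5.37) = (0.2020,-4.2310)
Shoelace sum Σ(x_i·y_{i+1} − x_{i+1}·y_i):
  i=1: 5.2636·7.1776 − 0.0882·2.8004 = +37.5330 (running +37.5330)
  i=2: 0.0882·2.7868 − -3.3528·7.1776 = +24.3109 (running +61.8439)
  i=3: -3.3528·-5.1758 − -2.7400·2.7868 = +24.9893 (running +86.8331)
  i=4: -2.7400·-4.2310 − 0.2020·-5.1758 = +12.6385 (running +99.4716)
  i=5: 0.2020·2.8004 − 5.2636·-4.2310 = +22.8360 (running +122.3076)
Area = |Σ|/2 = |122.3076|/2 = 61.1538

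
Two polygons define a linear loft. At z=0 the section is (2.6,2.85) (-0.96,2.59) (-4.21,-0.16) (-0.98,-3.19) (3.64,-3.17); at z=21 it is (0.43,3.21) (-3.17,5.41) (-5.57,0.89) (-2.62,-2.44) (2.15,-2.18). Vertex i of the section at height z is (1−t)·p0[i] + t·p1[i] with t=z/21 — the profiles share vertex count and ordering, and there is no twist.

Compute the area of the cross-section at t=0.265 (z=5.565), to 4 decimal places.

Cross-section at t=0.265: each vertex is (1-t)·p0[i] + t·p1[i].
  v1: (1-0.265)·(2.6,2.85) + 0.265·(0.43,3.21) = (2.0250,2.9454)
  v2: (1-0.265)·(-0.96,2.59) + 0.265·(-3.17,5.41) = (-1.5457,3.3373)
  v3: (1-0.265)·(-4.21,-0.16) + 0.265·(-5.57,0.89) = (-4.5704,0.1183)
  v4: (1-0.265)·(-0.98,-3.19) + 0.265·(-2.62,-2.44) = (-1.4146,-2.9912)
  v5: (1-0.265)·(3.64,-3.17) + 0.265·(2.15,-2.18) = (3.2452,-2.9076)
Shoelace sum Σ(x_i·y_{i+1} − x_{i+1}·y_i):
  i=1: 2.0250·3.3373 − -1.5457·2.9454 = +11.3104 (running +11.3104)
  i=2: -1.5457·0.1183 − -4.5704·3.3373 = +15.0700 (running +26.3804)
  i=3: -4.5704·-2.9912 − -1.4146·0.1183 = +13.8385 (running +40.2189)
  i=4: -1.4146·-2.9076 − 3.2452·-2.9912 = +13.8202 (running +54.0391)
  i=5: 3.2452·2.9454 − 2.0250·-2.9076 = +15.4461 (running +69.4853)
Area = |Σ|/2 = |69.4853|/2 = 34.7426

Area at t=0.265: 34.7426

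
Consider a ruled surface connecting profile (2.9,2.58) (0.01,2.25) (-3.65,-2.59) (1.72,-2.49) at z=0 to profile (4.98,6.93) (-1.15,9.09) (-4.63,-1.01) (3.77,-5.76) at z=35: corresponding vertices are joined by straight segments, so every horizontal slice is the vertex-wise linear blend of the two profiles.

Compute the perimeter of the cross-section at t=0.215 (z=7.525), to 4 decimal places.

Perimeter at t=0.215: 23.4829

Cross-section at t=0.215: each vertex is (1-t)·p0[i] + t·p1[i].
  v1: (1-0.215)·(2.9,2.58) + 0.215·(4.98,6.93) = (3.3472,3.5152)
  v2: (1-0.215)·(0.01,2.25) + 0.215·(-1.15,9.09) = (-0.2394,3.7206)
  v3: (1-0.215)·(-3.65,-2.59) + 0.215·(-4.63,-1.01) = (-3.8607,-2.2503)
  v4: (1-0.215)·(1.72,-2.49) + 0.215·(3.77,-5.76) = (2.1608,-3.1931)
Perimeter = Σ |v_{i+1} − v_i|:
  edge 1→2: √(-3.5866² + 0.2054²) = 3.5925 (running 3.5925)
  edge 2→3: √(-3.6213² + -5.9709²) = 6.9832 (running 10.5757)
  edge 3→4: √(6.0214² + -0.9428²) = 6.0948 (running 16.6705)
  edge 4→1: √(1.1864² + 6.7083²) = 6.8124 (running 23.4829)
Perimeter = 23.4829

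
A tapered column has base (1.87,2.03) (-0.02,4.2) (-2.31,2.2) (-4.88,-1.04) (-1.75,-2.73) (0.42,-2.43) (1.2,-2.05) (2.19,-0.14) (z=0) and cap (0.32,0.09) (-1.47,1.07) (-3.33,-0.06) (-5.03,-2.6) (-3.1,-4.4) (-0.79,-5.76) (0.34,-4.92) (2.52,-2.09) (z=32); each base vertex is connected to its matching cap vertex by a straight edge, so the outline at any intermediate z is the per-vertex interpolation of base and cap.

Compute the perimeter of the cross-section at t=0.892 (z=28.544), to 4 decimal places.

Perimeter at t=0.892: 20.5793

Cross-section at t=0.892: each vertex is (1-t)·p0[i] + t·p1[i].
  v1: (1-0.892)·(1.87,2.03) + 0.892·(0.32,0.09) = (0.4874,0.2995)
  v2: (1-0.892)·(-0.02,4.2) + 0.892·(-1.47,1.07) = (-1.3134,1.4080)
  v3: (1-0.892)·(-2.31,2.2) + 0.892·(-3.33,-0.06) = (-3.2198,0.1841)
  v4: (1-0.892)·(-4.88,-1.04) + 0.892·(-5.03,-2.6) = (-5.0138,-2.4315)
  v5: (1-0.892)·(-1.75,-2.73) + 0.892·(-3.1,-4.4) = (-2.9542,-4.2196)
  v6: (1-0.892)·(0.42,-2.43) + 0.892·(-0.79,-5.76) = (-0.6593,-5.4004)
  v7: (1-0.892)·(1.2,-2.05) + 0.892·(0.34,-4.92) = (0.4329,-4.6100)
  v8: (1-0.892)·(2.19,-0.14) + 0.892·(2.52,-2.09) = (2.4844,-1.8794)
Perimeter = Σ |v_{i+1} − v_i|:
  edge 1→2: √(-1.8008² + 1.1085²) = 2.1146 (running 2.1146)
  edge 2→3: √(-1.9064² + -1.2240²) = 2.2655 (running 4.3802)
  edge 3→4: √(-1.7940² + -2.6156²) = 3.1717 (running 7.5519)
  edge 4→5: √(2.0596² + -1.7881²) = 2.7275 (running 10.2794)
  edge 5→6: √(2.2949² + -1.1807²) = 2.5808 (running 12.8602)
  edge 6→7: √(1.0922² + 0.7903²) = 1.3481 (running 14.2083)
  edge 7→8: √(2.0515² + 2.7306²) = 3.4154 (running 17.6237)
  edge 8→1: √(-1.9970² + 2.1789²) = 2.9556 (running 20.5793)
Perimeter = 20.5793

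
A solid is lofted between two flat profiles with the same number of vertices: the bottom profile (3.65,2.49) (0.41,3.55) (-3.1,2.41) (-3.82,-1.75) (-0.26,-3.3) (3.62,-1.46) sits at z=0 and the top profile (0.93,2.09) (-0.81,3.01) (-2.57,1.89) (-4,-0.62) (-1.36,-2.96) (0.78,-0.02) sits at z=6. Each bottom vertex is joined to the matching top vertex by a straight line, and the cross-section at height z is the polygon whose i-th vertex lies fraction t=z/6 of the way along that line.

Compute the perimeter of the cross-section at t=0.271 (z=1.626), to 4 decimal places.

Perimeter at t=0.271: 21.3032

Cross-section at t=0.271: each vertex is (1-t)·p0[i] + t·p1[i].
  v1: (1-0.271)·(3.65,2.49) + 0.271·(0.93,2.09) = (2.9129,2.3816)
  v2: (1-0.271)·(0.41,3.55) + 0.271·(-0.81,3.01) = (0.0794,3.4037)
  v3: (1-0.271)·(-3.1,2.41) + 0.271·(-2.57,1.89) = (-2.9564,2.2691)
  v4: (1-0.271)·(-3.82,-1.75) + 0.271·(-4,-0.62) = (-3.8688,-1.4438)
  v5: (1-0.271)·(-0.26,-3.3) + 0.271·(-1.36,-2.96) = (-0.5581,-3.2079)
  v6: (1-0.271)·(3.62,-1.46) + 0.271·(0.78,-0.02) = (2.8504,-1.0698)
Perimeter = Σ |v_{i+1} − v_i|:
  edge 1→2: √(-2.8335² + 1.0221²) = 3.0122 (running 3.0122)
  edge 2→3: √(-3.0358² + -1.1346²) = 3.2408 (running 6.2530)
  edge 3→4: √(-0.9124² + -3.7129²) = 3.8233 (running 10.0764)
  edge 4→5: √(3.3107² + -1.7641²) = 3.7513 (running 13.8277)
  edge 5→6: √(3.4085² + 2.1381²) = 4.0236 (running 17.8513)
  edge 6→1: √(0.0625² + 3.4514²) = 3.4519 (running 21.3032)
Perimeter = 21.3032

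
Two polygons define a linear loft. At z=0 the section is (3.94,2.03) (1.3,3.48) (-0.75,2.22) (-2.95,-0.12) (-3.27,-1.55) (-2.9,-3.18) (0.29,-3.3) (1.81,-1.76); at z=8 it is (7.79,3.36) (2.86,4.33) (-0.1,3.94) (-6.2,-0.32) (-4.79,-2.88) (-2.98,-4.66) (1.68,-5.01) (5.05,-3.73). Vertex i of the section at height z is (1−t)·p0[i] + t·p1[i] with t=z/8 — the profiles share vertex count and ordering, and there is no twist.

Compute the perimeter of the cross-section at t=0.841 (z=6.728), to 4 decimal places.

Perimeter at t=0.841: 34.1690

Cross-section at t=0.841: each vertex is (1-t)·p0[i] + t·p1[i].
  v1: (1-0.841)·(3.94,2.03) + 0.841·(7.79,3.36) = (7.1778,3.1485)
  v2: (1-0.841)·(1.3,3.48) + 0.841·(2.86,4.33) = (2.6120,4.1948)
  v3: (1-0.841)·(-0.75,2.22) + 0.841·(-0.1,3.94) = (-0.2034,3.6665)
  v4: (1-0.841)·(-2.95,-0.12) + 0.841·(-6.2,-0.32) = (-5.6833,-0.2882)
  v5: (1-0.841)·(-3.27,-1.55) + 0.841·(-4.79,-2.88) = (-4.5483,-2.6685)
  v6: (1-0.841)·(-2.9,-3.18) + 0.841·(-2.98,-4.66) = (-2.9673,-4.4247)
  v7: (1-0.841)·(0.29,-3.3) + 0.841·(1.68,-5.01) = (1.4590,-4.7381)
  v8: (1-0.841)·(1.81,-1.76) + 0.841·(5.05,-3.73) = (4.5348,-3.4168)
Perimeter = Σ |v_{i+1} − v_i|:
  edge 1→2: √(-4.5659² + 1.0463²) = 4.6842 (running 4.6842)
  edge 2→3: √(-2.8153² + -0.5283²) = 2.8645 (running 7.5487)
  edge 3→4: √(-5.4799² + -3.9547²) = 6.7579 (running 14.3066)
  edge 4→5: √(1.1349² + -2.3803²) = 2.6371 (running 16.9436)
  edge 5→6: √(1.5810² + -1.7562²) = 2.3630 (running 19.3066)
  edge 6→7: √(4.4263² + -0.3134²) = 4.4374 (running 23.7440)
  edge 7→8: √(3.0758² + 1.3213²) = 3.3477 (running 27.0916)
  edge 8→1: √(2.6430² + 6.5653²) = 7.0773 (running 34.1690)
Perimeter = 34.1690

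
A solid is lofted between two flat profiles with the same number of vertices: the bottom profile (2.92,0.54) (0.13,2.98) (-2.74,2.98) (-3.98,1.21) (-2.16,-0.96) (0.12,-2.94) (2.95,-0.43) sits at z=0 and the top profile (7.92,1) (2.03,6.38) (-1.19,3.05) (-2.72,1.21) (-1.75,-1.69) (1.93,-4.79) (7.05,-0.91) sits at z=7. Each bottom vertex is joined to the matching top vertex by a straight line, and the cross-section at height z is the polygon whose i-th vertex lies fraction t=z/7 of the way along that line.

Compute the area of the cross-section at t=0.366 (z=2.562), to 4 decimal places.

Area at t=0.366: 37.8612

Cross-section at t=0.366: each vertex is (1-t)·p0[i] + t·p1[i].
  v1: (1-0.366)·(2.92,0.54) + 0.366·(7.92,1) = (4.7500,0.7084)
  v2: (1-0.366)·(0.13,2.98) + 0.366·(2.03,6.38) = (0.8254,4.2244)
  v3: (1-0.366)·(-2.74,2.98) + 0.366·(-1.19,3.05) = (-2.1727,3.0056)
  v4: (1-0.366)·(-3.98,1.21) + 0.366·(-2.72,1.21) = (-3.5188,1.2100)
  v5: (1-0.366)·(-2.16,-0.96) + 0.366·(-1.75,-1.69) = (-2.0099,-1.2272)
  v6: (1-0.366)·(0.12,-2.94) + 0.366·(1.93,-4.79) = (0.7825,-3.6171)
  v7: (1-0.366)·(2.95,-0.43) + 0.366·(7.05,-0.91) = (4.4506,-0.6057)
Shoelace sum Σ(x_i·y_{i+1} − x_{i+1}·y_i):
  i=1: 4.7500·4.2244 − 0.8254·0.7084 = +19.4812 (running +19.4812)
  i=2: 0.8254·3.0056 − -2.1727·4.2244 = +11.6592 (running +31.1404)
  i=3: -2.1727·1.2100 − -3.5188·3.0056 = +7.9473 (running +39.0877)
  i=4: -3.5188·-1.2272 − -2.0099·1.2100 = +6.7503 (running +45.8380)
  i=5: -2.0099·-3.6171 − 0.7825·-1.2272 = +8.2304 (running +54.0684)
  i=6: 0.7825·-0.6057 − 4.4506·-3.6171 = +15.6243 (running +69.6927)
  i=7: 4.4506·0.7084 − 4.7500·-0.6057 = +6.0296 (running +75.7223)
Area = |Σ|/2 = |75.7223|/2 = 37.8612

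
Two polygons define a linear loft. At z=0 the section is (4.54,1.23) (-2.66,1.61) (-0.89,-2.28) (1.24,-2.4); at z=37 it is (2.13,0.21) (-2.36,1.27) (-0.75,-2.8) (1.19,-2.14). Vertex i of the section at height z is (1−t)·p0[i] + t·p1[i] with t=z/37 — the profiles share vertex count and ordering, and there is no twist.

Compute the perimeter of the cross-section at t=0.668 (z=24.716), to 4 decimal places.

Cross-section at t=0.668: each vertex is (1-t)·p0[i] + t·p1[i].
  v1: (1-0.668)·(4.54,1.23) + 0.668·(2.13,0.21) = (2.9301,0.5486)
  v2: (1-0.668)·(-2.66,1.61) + 0.668·(-2.36,1.27) = (-2.4596,1.3829)
  v3: (1-0.668)·(-0.89,-2.28) + 0.668·(-0.75,-2.8) = (-0.7965,-2.6274)
  v4: (1-0.668)·(1.24,-2.4) + 0.668·(1.19,-2.14) = (1.2066,-2.2263)
Perimeter = Σ |v_{i+1} − v_i|:
  edge 1→2: √(-5.3897² + 0.8342²) = 5.4539 (running 5.4539)
  edge 2→3: √(1.6631² + -4.0102²) = 4.3414 (running 9.7953)
  edge 3→4: √(2.0031² + 0.4010²) = 2.0428 (running 11.8382)
  edge 4→1: √(1.7235² + 2.7750²) = 3.2666 (running 15.1048)
Perimeter = 15.1048

Perimeter at t=0.668: 15.1048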